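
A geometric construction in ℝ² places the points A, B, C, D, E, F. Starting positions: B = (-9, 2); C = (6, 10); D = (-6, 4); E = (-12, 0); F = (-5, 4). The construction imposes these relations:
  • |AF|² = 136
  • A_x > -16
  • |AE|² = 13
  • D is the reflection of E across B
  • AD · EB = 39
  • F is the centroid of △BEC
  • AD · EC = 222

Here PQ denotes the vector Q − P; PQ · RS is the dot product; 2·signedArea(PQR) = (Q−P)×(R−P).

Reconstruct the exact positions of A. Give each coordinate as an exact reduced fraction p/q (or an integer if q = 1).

1. A_x = -15  [AD · EC = 222 ∩ AD · EB = 39]
2. A_y = -2  [AD · EC = 222 ∩ AD · EB = 39]
   → A = (-15, -2)

A = (-15, -2)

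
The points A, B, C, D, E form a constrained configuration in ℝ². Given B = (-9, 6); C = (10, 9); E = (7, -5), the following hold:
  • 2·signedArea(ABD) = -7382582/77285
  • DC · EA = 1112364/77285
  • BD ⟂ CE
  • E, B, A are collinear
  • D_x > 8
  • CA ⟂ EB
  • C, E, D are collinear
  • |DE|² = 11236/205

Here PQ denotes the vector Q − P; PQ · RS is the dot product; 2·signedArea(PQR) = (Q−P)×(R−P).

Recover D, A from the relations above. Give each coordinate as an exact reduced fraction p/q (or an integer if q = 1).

1. D_x = 1753/205  [C, E, D are collinear ∩ BD ⟂ CE]
2. D_y = 459/205  [C, E, D are collinear ∩ BD ⟂ CE]
   → D = (1753/205, 459/205)
3. A_x = 943/377  [E, B, A are collinear ∩ CA ⟂ EB]
4. A_y = -719/377  [E, B, A are collinear ∩ CA ⟂ EB]
   → A = (943/377, -719/377)

A = (943/377, -719/377)
D = (1753/205, 459/205)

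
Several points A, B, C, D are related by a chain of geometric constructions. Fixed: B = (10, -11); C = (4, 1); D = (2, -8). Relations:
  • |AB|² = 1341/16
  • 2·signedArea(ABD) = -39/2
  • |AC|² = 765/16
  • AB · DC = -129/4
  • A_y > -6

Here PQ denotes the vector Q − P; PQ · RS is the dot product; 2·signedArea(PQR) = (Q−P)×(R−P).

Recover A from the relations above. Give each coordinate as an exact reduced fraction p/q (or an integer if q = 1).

A = (5/2, -23/4)

1. A_x = 5/2  [AB · DC = -129/4 ∩ 2·signedArea(ABD) = -39/2]
2. A_y = -23/4  [AB · DC = -129/4 ∩ 2·signedArea(ABD) = -39/2]
   → A = (5/2, -23/4)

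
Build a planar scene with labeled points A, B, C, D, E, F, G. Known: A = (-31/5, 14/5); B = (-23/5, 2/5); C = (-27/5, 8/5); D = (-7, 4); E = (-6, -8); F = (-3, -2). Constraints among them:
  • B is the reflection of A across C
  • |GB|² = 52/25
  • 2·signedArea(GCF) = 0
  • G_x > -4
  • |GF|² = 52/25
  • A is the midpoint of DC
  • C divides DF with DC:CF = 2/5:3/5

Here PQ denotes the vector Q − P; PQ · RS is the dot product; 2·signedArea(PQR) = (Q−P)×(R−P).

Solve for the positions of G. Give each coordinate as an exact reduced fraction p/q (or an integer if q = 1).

1. G_x = -19/5  [line 18/5·x + 12/5·y + 78/5 = 0 ∩ |GB|² = 52/25]
2. G_y = -4/5  [line 18/5·x + 12/5·y + 78/5 = 0 ∩ |GB|² = 52/25]
   → G = (-19/5, -4/5)

G = (-19/5, -4/5)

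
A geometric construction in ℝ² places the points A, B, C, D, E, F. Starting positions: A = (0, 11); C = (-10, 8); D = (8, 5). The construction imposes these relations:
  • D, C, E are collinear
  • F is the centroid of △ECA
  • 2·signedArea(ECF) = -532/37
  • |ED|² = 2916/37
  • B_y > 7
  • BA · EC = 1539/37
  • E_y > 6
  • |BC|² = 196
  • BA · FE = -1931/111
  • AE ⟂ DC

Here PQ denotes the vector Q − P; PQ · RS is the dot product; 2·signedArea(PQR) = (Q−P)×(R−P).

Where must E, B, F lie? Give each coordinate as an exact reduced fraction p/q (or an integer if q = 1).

1. E_x = -28/37  [D, C, E are collinear ∩ AE ⟂ DC]
2. E_y = 239/37  [D, C, E are collinear ∩ AE ⟂ DC]
   → E = (-28/37, 239/37)
3. B_x = 4  [line 342/37·x + -57/37·y + -912/37 = 0 ∩ |BC|² = 196]
4. B_y = 8  [line 342/37·x + -57/37·y + -912/37 = 0 ∩ |BC|² = 196]
   → B = (4, 8)
5. F_x = -398/111  [BA · FE = -1931/111 ∩ F is the centroid of △ECA]
6. F_y = 314/37  [BA · FE = -1931/111 ∩ F is the centroid of △ECA]
   → F = (-398/111, 314/37)

B = (4, 8)
E = (-28/37, 239/37)
F = (-398/111, 314/37)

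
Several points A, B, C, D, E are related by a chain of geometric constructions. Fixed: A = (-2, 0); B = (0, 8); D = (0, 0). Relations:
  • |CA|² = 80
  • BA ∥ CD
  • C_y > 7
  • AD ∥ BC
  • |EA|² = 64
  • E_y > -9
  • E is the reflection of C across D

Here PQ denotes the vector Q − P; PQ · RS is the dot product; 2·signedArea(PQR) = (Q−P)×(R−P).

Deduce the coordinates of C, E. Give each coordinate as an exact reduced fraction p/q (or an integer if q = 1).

C = (2, 8)
E = (-2, -8)

1. C_x = 2  [BA ∥ CD ∩ AD ∥ BC]
2. C_y = 8  [BA ∥ CD ∩ AD ∥ BC]
   → C = (2, 8)
3. E_x = -2  [E is the reflection of C across D]
4. E_y = -8  [E is the reflection of C across D]
   → E = (-2, -8)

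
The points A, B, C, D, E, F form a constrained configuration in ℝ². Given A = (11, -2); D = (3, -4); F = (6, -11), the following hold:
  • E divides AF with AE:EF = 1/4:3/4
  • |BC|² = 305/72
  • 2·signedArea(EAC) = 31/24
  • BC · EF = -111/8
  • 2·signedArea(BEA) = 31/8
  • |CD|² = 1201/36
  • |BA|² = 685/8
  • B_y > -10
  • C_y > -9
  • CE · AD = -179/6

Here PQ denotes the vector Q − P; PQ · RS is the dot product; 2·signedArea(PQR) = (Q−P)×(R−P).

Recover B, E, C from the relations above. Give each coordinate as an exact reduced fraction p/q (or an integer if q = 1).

1. E_x = 39/4  [E divides AF with AE:EF = 1/4:3/4]
2. E_y = -17/4  [E divides AF with AE:EF = 1/4:3/4]
   → E = (39/4, -17/4)
3. C_x = 7  [CE · AD = -179/6 ∩ 2·signedArea(EAC) = 31/24]
4. C_y = -49/6  [CE · AD = -179/6 ∩ 2·signedArea(EAC) = 31/24]
   → C = (7, -49/6)
5. B_x = 21/4  [2·signedArea(BEA) = 31/8 ∩ BC · EF = -111/8]
6. B_y = -37/4  [2·signedArea(BEA) = 31/8 ∩ BC · EF = -111/8]
   → B = (21/4, -37/4)

B = (21/4, -37/4)
C = (7, -49/6)
E = (39/4, -17/4)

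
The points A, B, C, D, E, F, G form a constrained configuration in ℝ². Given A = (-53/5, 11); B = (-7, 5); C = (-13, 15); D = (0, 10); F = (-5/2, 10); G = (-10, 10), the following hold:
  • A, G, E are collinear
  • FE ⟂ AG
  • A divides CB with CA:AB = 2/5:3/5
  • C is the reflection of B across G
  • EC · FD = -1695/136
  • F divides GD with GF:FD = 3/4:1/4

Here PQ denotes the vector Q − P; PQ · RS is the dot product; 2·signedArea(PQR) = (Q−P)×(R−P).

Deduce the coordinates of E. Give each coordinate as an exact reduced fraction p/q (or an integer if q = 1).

1. E_x = -545/68  [A, G, E are collinear ∩ FE ⟂ AG]
2. E_y = 455/68  [A, G, E are collinear ∩ FE ⟂ AG]
   → E = (-545/68, 455/68)

E = (-545/68, 455/68)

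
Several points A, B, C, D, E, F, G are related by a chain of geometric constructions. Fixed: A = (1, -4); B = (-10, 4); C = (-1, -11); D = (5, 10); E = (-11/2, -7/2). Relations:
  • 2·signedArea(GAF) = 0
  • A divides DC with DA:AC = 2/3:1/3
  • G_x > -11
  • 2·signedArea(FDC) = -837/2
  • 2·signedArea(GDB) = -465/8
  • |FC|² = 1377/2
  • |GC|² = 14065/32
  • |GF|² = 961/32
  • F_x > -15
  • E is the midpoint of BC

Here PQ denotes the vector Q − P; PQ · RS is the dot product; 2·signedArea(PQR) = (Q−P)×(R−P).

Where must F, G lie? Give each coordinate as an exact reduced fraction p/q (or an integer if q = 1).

F = (-29/2, 23/2)
G = (-85/8, 61/8)

1. F_x = -29/2  [line 21·x + -6·y + 747/2 = 0 ∩ |FC|² = 1377/2]
2. F_y = 23/2  [line 21·x + -6·y + 747/2 = 0 ∩ |FC|² = 1377/2]
   → F = (-29/2, 23/2)
3. G_x = -85/8  [2·signedArea(GAF) = 0 ∩ 2·signedArea(GDB) = -465/8]
4. G_y = 61/8  [2·signedArea(GAF) = 0 ∩ 2·signedArea(GDB) = -465/8]
   → G = (-85/8, 61/8)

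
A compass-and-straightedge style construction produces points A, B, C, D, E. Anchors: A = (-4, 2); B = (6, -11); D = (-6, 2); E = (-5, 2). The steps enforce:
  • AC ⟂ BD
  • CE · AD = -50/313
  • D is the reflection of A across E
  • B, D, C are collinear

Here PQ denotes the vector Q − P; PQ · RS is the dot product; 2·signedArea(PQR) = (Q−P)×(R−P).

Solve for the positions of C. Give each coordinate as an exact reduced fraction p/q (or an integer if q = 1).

C = (-1590/313, 314/313)

1. C_x = -1590/313  [B, D, C are collinear ∩ AC ⟂ BD]
2. C_y = 314/313  [B, D, C are collinear ∩ AC ⟂ BD]
   → C = (-1590/313, 314/313)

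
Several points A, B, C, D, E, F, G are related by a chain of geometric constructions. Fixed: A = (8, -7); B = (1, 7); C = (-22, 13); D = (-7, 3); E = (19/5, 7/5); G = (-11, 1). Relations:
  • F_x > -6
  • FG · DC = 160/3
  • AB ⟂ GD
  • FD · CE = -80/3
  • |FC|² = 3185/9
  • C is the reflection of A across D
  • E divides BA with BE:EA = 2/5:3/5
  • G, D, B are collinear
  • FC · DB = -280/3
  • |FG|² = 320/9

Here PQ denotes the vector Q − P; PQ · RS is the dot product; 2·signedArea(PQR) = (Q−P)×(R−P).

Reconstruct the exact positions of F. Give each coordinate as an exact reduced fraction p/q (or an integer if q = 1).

F = (-17/3, 11/3)

1. F_x = -17/3  [FD · CE = -80/3 ∩ FG · DC = 160/3]
2. F_y = 11/3  [FD · CE = -80/3 ∩ FG · DC = 160/3]
   → F = (-17/3, 11/3)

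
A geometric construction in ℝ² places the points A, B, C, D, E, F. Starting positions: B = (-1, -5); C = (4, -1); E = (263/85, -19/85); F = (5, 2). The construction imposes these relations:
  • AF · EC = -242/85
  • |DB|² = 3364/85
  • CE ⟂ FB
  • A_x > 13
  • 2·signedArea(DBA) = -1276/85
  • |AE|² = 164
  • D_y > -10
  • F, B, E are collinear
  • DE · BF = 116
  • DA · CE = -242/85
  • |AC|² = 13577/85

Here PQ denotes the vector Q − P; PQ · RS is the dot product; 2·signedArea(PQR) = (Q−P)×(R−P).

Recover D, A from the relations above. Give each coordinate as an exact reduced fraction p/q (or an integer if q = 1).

A = (1113/85, 661/85)
D = (-433/85, -831/85)

1. D_x = -433/85  [line -6·x + -7·y + -99 = 0 ∩ |DB|² = 3364/85]
2. D_y = -831/85  [line -6·x + -7·y + -99 = 0 ∩ |DB|² = 3364/85]
   → D = (-433/85, -831/85)
3. A_x = 1113/85  [line -77/85·x + 66/85·y + 99/17 = 0 ∩ |AE|² = 164]
4. A_y = 661/85  [line -77/85·x + 66/85·y + 99/17 = 0 ∩ |AE|² = 164]
   → A = (1113/85, 661/85)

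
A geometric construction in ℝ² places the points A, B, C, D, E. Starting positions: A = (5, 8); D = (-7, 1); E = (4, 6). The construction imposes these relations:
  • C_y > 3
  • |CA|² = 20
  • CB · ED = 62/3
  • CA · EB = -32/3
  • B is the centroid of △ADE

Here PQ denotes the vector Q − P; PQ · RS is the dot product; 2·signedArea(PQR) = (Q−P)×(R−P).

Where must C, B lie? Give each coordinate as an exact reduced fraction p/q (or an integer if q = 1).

1. B_x = 2/3  [B is the centroid of △ADE]
2. B_y = 5  [B is the centroid of △ADE]
   → B = (2/3, 5)
3. C_x = 3  [CB · ED = 62/3 ∩ CA · EB = -32/3]
4. C_y = 4  [CB · ED = 62/3 ∩ CA · EB = -32/3]
   → C = (3, 4)

B = (2/3, 5)
C = (3, 4)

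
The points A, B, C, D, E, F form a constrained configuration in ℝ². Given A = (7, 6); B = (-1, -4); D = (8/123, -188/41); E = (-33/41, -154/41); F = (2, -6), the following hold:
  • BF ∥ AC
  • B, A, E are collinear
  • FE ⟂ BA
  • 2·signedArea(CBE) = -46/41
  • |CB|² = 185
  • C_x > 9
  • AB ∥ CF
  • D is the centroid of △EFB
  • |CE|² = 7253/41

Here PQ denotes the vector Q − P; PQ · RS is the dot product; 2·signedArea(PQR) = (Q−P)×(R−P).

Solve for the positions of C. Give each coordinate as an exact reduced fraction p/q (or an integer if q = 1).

C = (10, 4)

1. C_x = 10  [AB ∥ CF ∩ BF ∥ AC]
2. C_y = 4  [AB ∥ CF ∩ BF ∥ AC]
   → C = (10, 4)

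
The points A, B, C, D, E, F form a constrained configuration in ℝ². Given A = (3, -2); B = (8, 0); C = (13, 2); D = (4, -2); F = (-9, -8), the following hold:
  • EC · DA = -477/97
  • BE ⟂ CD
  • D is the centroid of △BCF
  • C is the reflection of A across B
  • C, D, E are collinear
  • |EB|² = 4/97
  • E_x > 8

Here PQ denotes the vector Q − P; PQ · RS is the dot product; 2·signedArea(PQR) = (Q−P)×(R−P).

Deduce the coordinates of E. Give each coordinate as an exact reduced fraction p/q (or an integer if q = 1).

E = (784/97, -18/97)

1. E_x = 784/97  [C, D, E are collinear ∩ BE ⟂ CD]
2. E_y = -18/97  [C, D, E are collinear ∩ BE ⟂ CD]
   → E = (784/97, -18/97)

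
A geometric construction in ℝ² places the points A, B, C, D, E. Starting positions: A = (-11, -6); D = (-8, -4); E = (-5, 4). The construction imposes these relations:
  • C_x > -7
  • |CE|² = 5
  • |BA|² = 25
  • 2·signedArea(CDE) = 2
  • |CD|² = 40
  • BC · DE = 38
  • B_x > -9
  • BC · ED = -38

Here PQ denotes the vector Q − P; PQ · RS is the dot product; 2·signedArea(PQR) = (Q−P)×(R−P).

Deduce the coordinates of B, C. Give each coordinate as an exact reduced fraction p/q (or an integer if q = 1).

B = (-8, -2)
C = (-6, 2)

1. C_x = -6  [line -8·x + 3·y + -54 = 0 ∩ |CD|² = 40]
2. C_y = 2  [line -8·x + 3·y + -54 = 0 ∩ |CD|² = 40]
   → C = (-6, 2)
3. B_x = -8  [line -3·x + -8·y + -40 = 0 ∩ |BA|² = 25]
4. B_y = -2  [line -3·x + -8·y + -40 = 0 ∩ |BA|² = 25]
   → B = (-8, -2)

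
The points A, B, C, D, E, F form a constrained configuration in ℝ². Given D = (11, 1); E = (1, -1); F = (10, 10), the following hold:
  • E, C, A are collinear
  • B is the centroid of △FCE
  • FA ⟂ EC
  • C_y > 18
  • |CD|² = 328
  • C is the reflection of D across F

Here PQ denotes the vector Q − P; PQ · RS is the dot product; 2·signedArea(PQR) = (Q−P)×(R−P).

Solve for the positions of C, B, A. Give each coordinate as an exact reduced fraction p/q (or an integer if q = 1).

1. C_x = 9  [C is the reflection of D across F]
2. C_y = 19  [C is the reflection of D across F]
   → C = (9, 19)
3. B_x = 20/3  [B is the centroid of △FCE]
4. B_y = 28/3  [B is the centroid of △FCE]
   → B = (20/3, 28/3)
5. A_x = 175/29  [E, C, A are collinear ∩ FA ⟂ EC]
6. A_y = 336/29  [E, C, A are collinear ∩ FA ⟂ EC]
   → A = (175/29, 336/29)

A = (175/29, 336/29)
B = (20/3, 28/3)
C = (9, 19)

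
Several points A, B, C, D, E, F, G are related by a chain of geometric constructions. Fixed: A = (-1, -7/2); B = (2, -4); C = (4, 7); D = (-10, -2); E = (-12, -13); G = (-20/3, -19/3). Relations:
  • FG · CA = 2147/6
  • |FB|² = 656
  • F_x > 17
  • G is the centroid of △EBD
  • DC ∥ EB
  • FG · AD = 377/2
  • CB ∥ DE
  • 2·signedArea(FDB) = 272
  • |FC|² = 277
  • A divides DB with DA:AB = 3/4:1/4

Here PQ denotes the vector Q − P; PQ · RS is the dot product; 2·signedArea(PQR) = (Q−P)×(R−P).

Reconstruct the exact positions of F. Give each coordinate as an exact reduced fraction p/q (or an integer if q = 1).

1. F_x = 18  [2·signedArea(FDB) = 272 ∩ FG · CA = 2147/6]
2. F_y = 16  [2·signedArea(FDB) = 272 ∩ FG · CA = 2147/6]
   → F = (18, 16)

F = (18, 16)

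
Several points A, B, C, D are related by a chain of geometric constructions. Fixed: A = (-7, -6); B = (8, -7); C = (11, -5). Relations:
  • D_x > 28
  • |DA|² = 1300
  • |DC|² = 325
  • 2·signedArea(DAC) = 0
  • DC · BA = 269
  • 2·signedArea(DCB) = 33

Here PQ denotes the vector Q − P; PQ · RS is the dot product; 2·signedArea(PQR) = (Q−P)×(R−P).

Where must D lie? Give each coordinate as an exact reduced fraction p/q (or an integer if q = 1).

1. D_x = 29  [2·signedArea(DAC) = 0 ∩ DC · BA = 269]
2. D_y = -4  [2·signedArea(DAC) = 0 ∩ DC · BA = 269]
   → D = (29, -4)

D = (29, -4)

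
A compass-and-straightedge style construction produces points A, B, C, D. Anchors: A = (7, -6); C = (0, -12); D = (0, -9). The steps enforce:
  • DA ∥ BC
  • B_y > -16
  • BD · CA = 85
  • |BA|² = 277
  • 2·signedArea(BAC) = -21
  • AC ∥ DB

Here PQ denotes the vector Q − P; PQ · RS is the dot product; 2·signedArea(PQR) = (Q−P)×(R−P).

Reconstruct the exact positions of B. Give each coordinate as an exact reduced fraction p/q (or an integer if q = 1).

B = (-7, -15)

1. B_x = -7  [DA ∥ BC ∩ AC ∥ DB]
2. B_y = -15  [DA ∥ BC ∩ AC ∥ DB]
   → B = (-7, -15)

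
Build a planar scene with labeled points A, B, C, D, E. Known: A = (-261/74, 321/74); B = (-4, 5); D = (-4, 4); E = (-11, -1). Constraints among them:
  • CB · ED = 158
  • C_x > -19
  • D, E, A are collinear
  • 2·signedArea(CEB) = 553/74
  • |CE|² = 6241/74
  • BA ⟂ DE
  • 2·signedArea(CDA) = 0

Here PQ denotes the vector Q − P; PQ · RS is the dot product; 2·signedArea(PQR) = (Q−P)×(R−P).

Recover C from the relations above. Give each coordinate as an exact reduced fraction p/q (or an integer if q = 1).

1. C_x = -1367/74  [2·signedArea(CDA) = 0 ∩ CB · ED = 158]
2. C_y = -469/74  [2·signedArea(CDA) = 0 ∩ CB · ED = 158]
   → C = (-1367/74, -469/74)

C = (-1367/74, -469/74)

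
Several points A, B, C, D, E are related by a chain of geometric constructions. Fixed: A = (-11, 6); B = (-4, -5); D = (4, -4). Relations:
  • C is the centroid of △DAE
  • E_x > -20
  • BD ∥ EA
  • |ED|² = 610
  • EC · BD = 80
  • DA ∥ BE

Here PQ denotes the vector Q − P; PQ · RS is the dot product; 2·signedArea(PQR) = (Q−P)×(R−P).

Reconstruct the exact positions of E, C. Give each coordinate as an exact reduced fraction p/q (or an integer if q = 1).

1. E_x = -19  [BD ∥ EA ∩ DA ∥ BE]
2. E_y = 5  [BD ∥ EA ∩ DA ∥ BE]
   → E = (-19, 5)
3. C_x = -26/3  [C is the centroid of △DAE]
4. C_y = 7/3  [C is the centroid of △DAE]
   → C = (-26/3, 7/3)

C = (-26/3, 7/3)
E = (-19, 5)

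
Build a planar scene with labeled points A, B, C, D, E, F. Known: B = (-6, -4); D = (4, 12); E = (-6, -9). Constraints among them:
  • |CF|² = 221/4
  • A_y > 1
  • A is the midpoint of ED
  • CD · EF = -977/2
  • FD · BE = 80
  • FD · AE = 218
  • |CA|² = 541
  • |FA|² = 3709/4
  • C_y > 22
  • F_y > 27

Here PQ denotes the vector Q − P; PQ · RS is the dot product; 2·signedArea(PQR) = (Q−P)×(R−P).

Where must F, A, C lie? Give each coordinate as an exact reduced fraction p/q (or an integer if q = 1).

1. F_y = 28  [FD · BE = 80]
2. A_x = -1  [A is the midpoint of ED]
3. A_y = 3/2  [A is the midpoint of ED]
   → A = (-1, 3/2)
4. F_x = 14  [FD · AE = 218 ∩ FD · BE = 80]
   → F = (14, 28)
5. F_y = 28  [FD · AE = 218 ∩ FD · BE = 80]
   → F = (14, 28)
6. C_x = 9  [line -20·x + -37·y + 2025/2 = 0 ∩ |CF|² = 221/4]
7. C_y = 45/2  [line -20·x + -37·y + 2025/2 = 0 ∩ |CF|² = 221/4]
   → C = (9, 45/2)

A = (-1, 3/2)
C = (9, 45/2)
F = (14, 28)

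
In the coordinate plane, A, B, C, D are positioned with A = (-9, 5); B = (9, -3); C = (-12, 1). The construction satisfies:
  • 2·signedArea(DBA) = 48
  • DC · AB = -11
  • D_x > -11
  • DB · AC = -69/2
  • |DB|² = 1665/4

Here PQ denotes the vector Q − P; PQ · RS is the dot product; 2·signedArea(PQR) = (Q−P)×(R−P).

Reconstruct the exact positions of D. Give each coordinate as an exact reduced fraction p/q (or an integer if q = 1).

1. D_x = -21/2  [DC · AB = -11 ∩ 2·signedArea(DBA) = 48]
2. D_y = 3  [DC · AB = -11 ∩ 2·signedArea(DBA) = 48]
   → D = (-21/2, 3)

D = (-21/2, 3)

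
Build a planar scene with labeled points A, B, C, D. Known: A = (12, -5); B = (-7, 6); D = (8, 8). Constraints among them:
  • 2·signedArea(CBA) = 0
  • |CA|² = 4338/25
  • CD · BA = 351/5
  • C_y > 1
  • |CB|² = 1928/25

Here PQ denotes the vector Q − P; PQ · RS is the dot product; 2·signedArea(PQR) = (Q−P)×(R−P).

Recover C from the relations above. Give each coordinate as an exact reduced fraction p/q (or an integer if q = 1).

C = (3/5, 8/5)

1. C_x = 3/5  [2·signedArea(CBA) = 0 ∩ CD · BA = 351/5]
2. C_y = 8/5  [2·signedArea(CBA) = 0 ∩ CD · BA = 351/5]
   → C = (3/5, 8/5)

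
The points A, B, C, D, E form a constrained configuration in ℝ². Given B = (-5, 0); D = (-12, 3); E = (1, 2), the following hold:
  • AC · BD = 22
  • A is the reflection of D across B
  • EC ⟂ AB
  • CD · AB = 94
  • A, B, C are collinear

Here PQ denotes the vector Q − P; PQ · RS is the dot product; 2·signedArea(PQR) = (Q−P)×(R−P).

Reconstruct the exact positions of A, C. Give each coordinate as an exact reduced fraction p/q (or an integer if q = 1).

1. A_x = 2  [A is the reflection of D across B]
2. A_y = -3  [A is the reflection of D across B]
   → A = (2, -3)
3. C_x = -19/29  [A, B, C are collinear ∩ EC ⟂ AB]
4. C_y = -54/29  [A, B, C are collinear ∩ EC ⟂ AB]
   → C = (-19/29, -54/29)

A = (2, -3)
C = (-19/29, -54/29)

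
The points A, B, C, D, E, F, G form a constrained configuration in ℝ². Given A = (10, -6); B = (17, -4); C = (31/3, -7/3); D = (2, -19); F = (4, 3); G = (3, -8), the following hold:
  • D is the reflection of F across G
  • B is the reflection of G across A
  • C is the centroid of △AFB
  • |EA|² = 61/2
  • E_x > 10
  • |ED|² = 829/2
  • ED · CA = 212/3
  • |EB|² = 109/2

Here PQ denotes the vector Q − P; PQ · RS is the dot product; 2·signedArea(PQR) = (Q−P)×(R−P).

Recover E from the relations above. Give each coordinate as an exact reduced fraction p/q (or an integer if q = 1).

1. E_x = 21/2  [line 1/3·x + 11/3·y + -5/3 = 0 ∩ |EA|² = 61/2]
2. E_y = -1/2  [line 1/3·x + 11/3·y + -5/3 = 0 ∩ |EA|² = 61/2]
   → E = (21/2, -1/2)

E = (21/2, -1/2)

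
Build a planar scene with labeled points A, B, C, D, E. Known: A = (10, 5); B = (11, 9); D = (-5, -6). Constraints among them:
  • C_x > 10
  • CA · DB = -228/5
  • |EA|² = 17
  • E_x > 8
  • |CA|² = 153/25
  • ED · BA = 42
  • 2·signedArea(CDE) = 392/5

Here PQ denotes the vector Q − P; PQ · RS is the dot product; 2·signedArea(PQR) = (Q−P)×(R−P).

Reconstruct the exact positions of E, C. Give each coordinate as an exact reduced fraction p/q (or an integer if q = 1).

C = (53/5, 37/5)
E = (9, 1)

1. E_x = 9  [line 1·x + 4·y + -13 = 0 ∩ |EA|² = 17]
2. E_y = 1  [line 1·x + 4·y + -13 = 0 ∩ |EA|² = 17]
   → E = (9, 1)
3. C_x = 53/5  [2·signedArea(CDE) = 392/5 ∩ CA · DB = -228/5]
4. C_y = 37/5  [2·signedArea(CDE) = 392/5 ∩ CA · DB = -228/5]
   → C = (53/5, 37/5)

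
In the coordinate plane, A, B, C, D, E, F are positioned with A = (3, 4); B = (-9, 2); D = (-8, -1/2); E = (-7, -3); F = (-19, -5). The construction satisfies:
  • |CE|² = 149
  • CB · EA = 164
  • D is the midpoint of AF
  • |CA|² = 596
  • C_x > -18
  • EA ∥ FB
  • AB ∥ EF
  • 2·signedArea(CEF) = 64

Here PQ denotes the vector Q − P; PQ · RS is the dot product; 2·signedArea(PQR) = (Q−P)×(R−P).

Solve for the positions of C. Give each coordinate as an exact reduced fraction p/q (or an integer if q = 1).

C = (-17, -10)

1. C_x = -17  [2·signedArea(CEF) = 64 ∩ CB · EA = 164]
2. C_y = -10  [2·signedArea(CEF) = 64 ∩ CB · EA = 164]
   → C = (-17, -10)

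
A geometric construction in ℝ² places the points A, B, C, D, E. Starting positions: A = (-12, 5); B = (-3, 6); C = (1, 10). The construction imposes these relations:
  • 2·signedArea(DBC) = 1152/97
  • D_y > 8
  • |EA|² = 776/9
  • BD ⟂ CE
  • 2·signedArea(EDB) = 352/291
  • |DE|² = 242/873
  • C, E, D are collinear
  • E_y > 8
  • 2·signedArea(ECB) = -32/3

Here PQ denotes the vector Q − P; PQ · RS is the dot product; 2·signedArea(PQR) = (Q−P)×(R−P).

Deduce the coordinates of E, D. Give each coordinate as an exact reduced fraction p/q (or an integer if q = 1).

D = (-371/97, 790/97)
E = (-10/3, 25/3)

1. E_x = -10/3  [line 4·x + -4·y + 140/3 = 0 ∩ |EA|² = 776/9]
2. E_y = 25/3  [line 4·x + -4·y + 140/3 = 0 ∩ |EA|² = 776/9]
   → E = (-10/3, 25/3)
3. D_x = -371/97  [2·signedArea(EDB) = 352/291 ∩ C, E, D are collinear]
4. D_y = 790/97  [2·signedArea(EDB) = 352/291 ∩ C, E, D are collinear]
   → D = (-371/97, 790/97)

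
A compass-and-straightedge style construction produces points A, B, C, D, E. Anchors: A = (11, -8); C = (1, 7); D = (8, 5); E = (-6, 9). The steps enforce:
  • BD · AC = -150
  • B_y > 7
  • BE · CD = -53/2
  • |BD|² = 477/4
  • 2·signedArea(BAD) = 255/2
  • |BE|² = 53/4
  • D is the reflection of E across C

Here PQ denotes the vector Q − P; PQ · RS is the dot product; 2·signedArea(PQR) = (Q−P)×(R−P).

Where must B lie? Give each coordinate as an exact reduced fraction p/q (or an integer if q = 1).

1. B_x = -5/2  [2·signedArea(BAD) = 255/2 ∩ BD · AC = -150]
2. B_y = 8  [2·signedArea(BAD) = 255/2 ∩ BD · AC = -150]
   → B = (-5/2, 8)

B = (-5/2, 8)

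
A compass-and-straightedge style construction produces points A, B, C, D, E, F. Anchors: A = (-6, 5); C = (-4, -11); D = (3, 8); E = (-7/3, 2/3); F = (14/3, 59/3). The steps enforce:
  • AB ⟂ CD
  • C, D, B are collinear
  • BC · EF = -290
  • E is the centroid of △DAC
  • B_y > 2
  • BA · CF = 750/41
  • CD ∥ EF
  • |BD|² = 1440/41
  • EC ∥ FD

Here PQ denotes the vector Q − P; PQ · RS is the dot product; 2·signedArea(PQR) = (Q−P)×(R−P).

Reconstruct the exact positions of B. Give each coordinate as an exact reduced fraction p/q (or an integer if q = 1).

1. B_x = 39/41  [C, D, B are collinear ∩ AB ⟂ CD]
2. B_y = 100/41  [C, D, B are collinear ∩ AB ⟂ CD]
   → B = (39/41, 100/41)

B = (39/41, 100/41)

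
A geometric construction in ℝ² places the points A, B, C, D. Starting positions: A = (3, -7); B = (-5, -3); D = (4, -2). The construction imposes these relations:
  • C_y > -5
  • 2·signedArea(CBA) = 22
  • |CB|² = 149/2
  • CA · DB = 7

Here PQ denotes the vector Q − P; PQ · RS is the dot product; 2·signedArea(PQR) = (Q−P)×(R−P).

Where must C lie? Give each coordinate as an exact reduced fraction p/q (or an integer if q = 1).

C = (7/2, -9/2)

1. C_x = 7/2  [CA · DB = 7 ∩ 2·signedArea(CBA) = 22]
2. C_y = -9/2  [CA · DB = 7 ∩ 2·signedArea(CBA) = 22]
   → C = (7/2, -9/2)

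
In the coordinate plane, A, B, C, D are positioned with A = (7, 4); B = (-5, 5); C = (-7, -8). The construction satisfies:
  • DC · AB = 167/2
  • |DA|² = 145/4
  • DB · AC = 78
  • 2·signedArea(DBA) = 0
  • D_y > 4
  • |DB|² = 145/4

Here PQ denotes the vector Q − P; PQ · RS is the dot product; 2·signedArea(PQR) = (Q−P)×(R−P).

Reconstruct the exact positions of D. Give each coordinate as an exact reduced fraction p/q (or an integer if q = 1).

D = (1, 9/2)

1. D_x = 1  [2·signedArea(DBA) = 0 ∩ DC · AB = 167/2]
2. D_y = 9/2  [2·signedArea(DBA) = 0 ∩ DC · AB = 167/2]
   → D = (1, 9/2)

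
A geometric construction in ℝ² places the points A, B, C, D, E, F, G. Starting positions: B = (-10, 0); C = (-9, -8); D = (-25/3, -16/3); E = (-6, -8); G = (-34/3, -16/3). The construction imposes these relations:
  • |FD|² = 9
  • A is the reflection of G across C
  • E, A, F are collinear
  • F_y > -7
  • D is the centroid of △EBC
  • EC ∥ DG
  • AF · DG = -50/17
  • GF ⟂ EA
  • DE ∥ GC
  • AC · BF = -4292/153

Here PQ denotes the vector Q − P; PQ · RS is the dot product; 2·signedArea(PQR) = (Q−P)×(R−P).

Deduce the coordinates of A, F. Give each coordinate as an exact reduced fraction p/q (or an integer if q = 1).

A = (-20/3, -32/3)
F = (-290/51, -344/51)

1. A_x = -20/3  [A is the reflection of G across C]
2. A_y = -32/3  [A is the reflection of G across C]
   → A = (-20/3, -32/3)
3. F_x = -290/51  [E, A, F are collinear ∩ GF ⟂ EA]
4. F_y = -344/51  [E, A, F are collinear ∩ GF ⟂ EA]
   → F = (-290/51, -344/51)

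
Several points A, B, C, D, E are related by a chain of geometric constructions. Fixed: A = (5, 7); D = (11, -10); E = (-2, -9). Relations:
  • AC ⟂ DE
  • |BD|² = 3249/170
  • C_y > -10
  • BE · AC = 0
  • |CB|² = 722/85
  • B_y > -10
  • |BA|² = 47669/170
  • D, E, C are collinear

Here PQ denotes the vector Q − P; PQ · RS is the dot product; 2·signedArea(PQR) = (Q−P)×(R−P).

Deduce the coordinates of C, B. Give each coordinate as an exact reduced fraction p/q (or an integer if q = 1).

B = (1129/170, -1643/170)
C = (127/34, -321/34)

1. C_x = 127/34  [D, E, C are collinear ∩ AC ⟂ DE]
2. C_y = -321/34  [D, E, C are collinear ∩ AC ⟂ DE]
   → C = (127/34, -321/34)
3. B_x = 1129/170  [line 43/34·x + 559/34·y + 301/2 = 0 ∩ |BD|² = 3249/170]
4. B_y = -1643/170  [line 43/34·x + 559/34·y + 301/2 = 0 ∩ |BD|² = 3249/170]
   → B = (1129/170, -1643/170)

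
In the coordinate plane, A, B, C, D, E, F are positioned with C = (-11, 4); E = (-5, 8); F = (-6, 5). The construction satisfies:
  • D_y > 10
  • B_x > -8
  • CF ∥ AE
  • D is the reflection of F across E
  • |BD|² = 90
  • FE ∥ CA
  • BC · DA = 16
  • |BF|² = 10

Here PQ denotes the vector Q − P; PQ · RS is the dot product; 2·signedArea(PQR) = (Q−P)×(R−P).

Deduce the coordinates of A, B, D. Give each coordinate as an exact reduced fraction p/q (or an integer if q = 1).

A = (-10, 7)
B = (-7, 2)
D = (-4, 11)

1. A_x = -10  [CF ∥ AE ∩ FE ∥ CA]
2. A_y = 7  [CF ∥ AE ∩ FE ∥ CA]
   → A = (-10, 7)
3. D_x = -4  [D is the reflection of F across E]
4. D_y = 11  [D is the reflection of F across E]
   → D = (-4, 11)
5. B_x = -7  [line 6·x + 4·y + 34 = 0 ∩ |BF|² = 10]
6. B_y = 2  [line 6·x + 4·y + 34 = 0 ∩ |BF|² = 10]
   → B = (-7, 2)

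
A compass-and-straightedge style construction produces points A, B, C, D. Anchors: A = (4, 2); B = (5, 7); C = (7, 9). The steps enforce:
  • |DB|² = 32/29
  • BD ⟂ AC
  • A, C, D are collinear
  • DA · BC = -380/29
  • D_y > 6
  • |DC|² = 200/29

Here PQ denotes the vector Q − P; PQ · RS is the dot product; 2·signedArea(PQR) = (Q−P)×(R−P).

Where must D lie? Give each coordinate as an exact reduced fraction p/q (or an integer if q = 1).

1. D_x = 173/29  [A, C, D are collinear ∩ BD ⟂ AC]
2. D_y = 191/29  [A, C, D are collinear ∩ BD ⟂ AC]
   → D = (173/29, 191/29)

D = (173/29, 191/29)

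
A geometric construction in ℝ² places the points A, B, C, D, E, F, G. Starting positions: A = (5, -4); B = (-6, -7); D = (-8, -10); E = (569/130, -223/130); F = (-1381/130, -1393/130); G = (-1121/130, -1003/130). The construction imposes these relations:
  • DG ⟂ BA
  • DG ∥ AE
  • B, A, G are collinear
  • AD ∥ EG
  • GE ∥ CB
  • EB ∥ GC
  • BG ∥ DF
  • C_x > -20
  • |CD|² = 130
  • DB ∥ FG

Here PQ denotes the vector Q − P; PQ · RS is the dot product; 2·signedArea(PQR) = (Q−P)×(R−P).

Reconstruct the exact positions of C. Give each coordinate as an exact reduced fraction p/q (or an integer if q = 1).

1. C_x = -19  [GE ∥ CB ∩ EB ∥ GC]
2. C_y = -13  [GE ∥ CB ∩ EB ∥ GC]
   → C = (-19, -13)

C = (-19, -13)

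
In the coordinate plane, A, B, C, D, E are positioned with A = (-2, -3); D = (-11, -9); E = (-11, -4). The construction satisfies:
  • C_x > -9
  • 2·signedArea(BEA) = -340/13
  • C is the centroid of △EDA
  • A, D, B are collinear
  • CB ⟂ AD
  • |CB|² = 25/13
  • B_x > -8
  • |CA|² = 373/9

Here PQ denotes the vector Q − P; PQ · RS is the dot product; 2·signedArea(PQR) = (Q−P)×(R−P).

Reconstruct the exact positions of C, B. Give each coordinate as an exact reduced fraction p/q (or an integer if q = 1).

B = (-94/13, -253/39)
C = (-8, -16/3)

1. C_x = -8  [C is the centroid of △EDA]
2. C_y = -16/3  [C is the centroid of △EDA]
   → C = (-8, -16/3)
3. B_x = -94/13  [A, D, B are collinear ∩ CB ⟂ AD]
4. B_y = -253/39  [A, D, B are collinear ∩ CB ⟂ AD]
   → B = (-94/13, -253/39)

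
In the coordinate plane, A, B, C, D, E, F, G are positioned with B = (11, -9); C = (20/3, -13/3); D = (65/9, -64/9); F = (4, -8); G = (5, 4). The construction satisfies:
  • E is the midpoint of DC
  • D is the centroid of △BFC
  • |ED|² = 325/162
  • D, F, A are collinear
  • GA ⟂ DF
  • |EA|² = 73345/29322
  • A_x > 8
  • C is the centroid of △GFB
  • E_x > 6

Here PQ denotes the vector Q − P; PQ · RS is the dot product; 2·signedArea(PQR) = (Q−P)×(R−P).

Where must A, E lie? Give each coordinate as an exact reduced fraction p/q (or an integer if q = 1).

1. A_x = 1449/181  [D, F, A are collinear ∩ GA ⟂ DF]
2. A_y = -1248/181  [D, F, A are collinear ∩ GA ⟂ DF]
   → A = (1449/181, -1248/181)
3. E_x = 125/18  [E is the midpoint of DC]
4. E_y = -103/18  [E is the midpoint of DC]
   → E = (125/18, -103/18)

A = (1449/181, -1248/181)
E = (125/18, -103/18)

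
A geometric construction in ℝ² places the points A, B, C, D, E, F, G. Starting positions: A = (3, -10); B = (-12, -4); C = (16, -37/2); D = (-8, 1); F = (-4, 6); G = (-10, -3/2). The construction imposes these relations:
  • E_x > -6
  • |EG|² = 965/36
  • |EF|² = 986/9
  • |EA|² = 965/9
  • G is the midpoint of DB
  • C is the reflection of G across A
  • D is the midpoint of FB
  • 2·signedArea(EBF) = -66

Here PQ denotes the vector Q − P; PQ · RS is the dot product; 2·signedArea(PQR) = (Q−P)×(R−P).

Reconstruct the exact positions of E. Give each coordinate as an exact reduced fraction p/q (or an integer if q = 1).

1. E_x = -17/3  [line -10·x + 8·y + -22 = 0 ∩ |EG|² = 965/36]
2. E_y = -13/3  [line -10·x + 8·y + -22 = 0 ∩ |EG|² = 965/36]
   → E = (-17/3, -13/3)

E = (-17/3, -13/3)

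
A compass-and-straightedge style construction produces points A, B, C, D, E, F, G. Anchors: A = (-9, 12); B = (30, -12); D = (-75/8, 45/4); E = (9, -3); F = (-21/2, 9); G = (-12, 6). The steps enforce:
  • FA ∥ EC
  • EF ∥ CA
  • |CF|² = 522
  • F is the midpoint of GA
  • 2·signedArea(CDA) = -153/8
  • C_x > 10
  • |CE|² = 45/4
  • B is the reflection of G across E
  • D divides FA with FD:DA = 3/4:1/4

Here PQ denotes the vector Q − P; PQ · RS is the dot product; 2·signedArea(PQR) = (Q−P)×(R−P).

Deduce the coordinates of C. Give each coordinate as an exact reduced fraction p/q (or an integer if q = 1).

C = (21/2, 0)

1. C_x = 21/2  [EF ∥ CA ∩ FA ∥ EC]
2. C_y = 0  [EF ∥ CA ∩ FA ∥ EC]
   → C = (21/2, 0)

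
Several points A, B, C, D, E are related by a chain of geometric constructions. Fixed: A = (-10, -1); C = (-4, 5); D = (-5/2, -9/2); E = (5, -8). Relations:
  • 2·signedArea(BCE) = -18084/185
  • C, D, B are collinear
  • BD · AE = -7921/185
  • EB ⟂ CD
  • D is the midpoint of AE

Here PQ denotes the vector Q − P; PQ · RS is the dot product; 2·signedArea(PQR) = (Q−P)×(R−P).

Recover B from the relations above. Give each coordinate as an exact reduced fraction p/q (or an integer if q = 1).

1. B_x = -329/185  [C, D, B are collinear ∩ EB ⟂ CD]
2. B_y = -1678/185  [C, D, B are collinear ∩ EB ⟂ CD]
   → B = (-329/185, -1678/185)

B = (-329/185, -1678/185)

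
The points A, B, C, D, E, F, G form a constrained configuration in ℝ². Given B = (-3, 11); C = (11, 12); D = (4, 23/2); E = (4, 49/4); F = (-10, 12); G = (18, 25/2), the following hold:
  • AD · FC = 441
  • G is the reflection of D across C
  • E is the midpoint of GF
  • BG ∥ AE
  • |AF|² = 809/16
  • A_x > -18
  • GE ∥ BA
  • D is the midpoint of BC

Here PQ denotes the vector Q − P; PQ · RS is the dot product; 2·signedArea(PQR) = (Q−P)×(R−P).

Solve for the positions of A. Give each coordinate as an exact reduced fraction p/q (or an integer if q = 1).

1. A_x = -17  [BG ∥ AE ∩ GE ∥ BA]
2. A_y = 43/4  [BG ∥ AE ∩ GE ∥ BA]
   → A = (-17, 43/4)

A = (-17, 43/4)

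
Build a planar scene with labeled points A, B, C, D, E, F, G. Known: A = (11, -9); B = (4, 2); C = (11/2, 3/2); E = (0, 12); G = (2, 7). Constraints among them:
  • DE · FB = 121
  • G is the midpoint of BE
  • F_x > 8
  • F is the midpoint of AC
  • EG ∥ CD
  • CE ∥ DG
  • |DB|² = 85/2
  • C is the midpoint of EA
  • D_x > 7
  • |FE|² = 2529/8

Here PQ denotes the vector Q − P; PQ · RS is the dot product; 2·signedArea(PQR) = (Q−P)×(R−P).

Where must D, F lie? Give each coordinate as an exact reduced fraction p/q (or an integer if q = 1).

D = (15/2, -7/2)
F = (33/4, -15/4)

1. D_x = 15/2  [CE ∥ DG ∩ EG ∥ CD]
2. D_y = -7/2  [CE ∥ DG ∩ EG ∥ CD]
   → D = (15/2, -7/2)
3. F_x = 33/4  [F is the midpoint of AC]
4. F_y = -15/4  [F is the midpoint of AC]
   → F = (33/4, -15/4)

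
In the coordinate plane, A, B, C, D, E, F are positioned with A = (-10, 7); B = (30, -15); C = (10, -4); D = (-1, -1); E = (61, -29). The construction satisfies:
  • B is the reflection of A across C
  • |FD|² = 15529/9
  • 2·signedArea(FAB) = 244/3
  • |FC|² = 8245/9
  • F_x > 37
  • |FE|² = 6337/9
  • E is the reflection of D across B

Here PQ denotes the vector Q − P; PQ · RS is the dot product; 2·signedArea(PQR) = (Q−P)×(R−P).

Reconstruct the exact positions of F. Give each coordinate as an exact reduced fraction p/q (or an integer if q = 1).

1. F_x = 112/3  [line 22·x + 40·y + -424/3 = 0 ∩ |FD|² = 15529/9]
2. F_y = -17  [line 22·x + 40·y + -424/3 = 0 ∩ |FD|² = 15529/9]
   → F = (112/3, -17)

F = (112/3, -17)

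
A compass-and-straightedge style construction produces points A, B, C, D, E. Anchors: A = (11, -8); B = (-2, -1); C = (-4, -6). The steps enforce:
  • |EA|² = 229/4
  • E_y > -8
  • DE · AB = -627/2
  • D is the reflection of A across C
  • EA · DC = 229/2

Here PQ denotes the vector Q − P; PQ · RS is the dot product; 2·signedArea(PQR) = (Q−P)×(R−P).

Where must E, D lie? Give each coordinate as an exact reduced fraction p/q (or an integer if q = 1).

D = (-19, -4)
E = (7/2, -7)

1. D_x = -19  [D is the reflection of A across C]
2. D_y = -4  [D is the reflection of A across C]
   → D = (-19, -4)
3. E_x = 7/2  [EA · DC = 229/2 ∩ DE · AB = -627/2]
4. E_y = -7  [EA · DC = 229/2 ∩ DE · AB = -627/2]
   → E = (7/2, -7)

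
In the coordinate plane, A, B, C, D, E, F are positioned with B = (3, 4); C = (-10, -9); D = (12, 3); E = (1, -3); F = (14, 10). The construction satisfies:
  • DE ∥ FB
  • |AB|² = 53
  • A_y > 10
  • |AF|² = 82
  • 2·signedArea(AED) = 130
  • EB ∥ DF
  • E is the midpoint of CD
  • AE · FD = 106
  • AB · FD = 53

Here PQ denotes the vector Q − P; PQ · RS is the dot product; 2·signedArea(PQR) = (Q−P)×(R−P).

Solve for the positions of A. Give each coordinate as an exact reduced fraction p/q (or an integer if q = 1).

1. A_x = 5  [2·signedArea(AED) = 130 ∩ AB · FD = 53]
2. A_y = 11  [2·signedArea(AED) = 130 ∩ AB · FD = 53]
   → A = (5, 11)

A = (5, 11)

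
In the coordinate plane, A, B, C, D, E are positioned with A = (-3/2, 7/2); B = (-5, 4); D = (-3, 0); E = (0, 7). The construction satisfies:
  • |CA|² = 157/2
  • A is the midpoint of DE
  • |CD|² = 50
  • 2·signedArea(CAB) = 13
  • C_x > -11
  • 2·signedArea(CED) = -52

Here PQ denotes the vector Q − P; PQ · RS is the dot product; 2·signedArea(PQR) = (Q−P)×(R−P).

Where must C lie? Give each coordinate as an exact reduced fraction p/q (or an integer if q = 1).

1. C_x = -10  [2·signedArea(CAB) = 13 ∩ 2·signedArea(CED) = -52]
2. C_y = 1  [2·signedArea(CAB) = 13 ∩ 2·signedArea(CED) = -52]
   → C = (-10, 1)

C = (-10, 1)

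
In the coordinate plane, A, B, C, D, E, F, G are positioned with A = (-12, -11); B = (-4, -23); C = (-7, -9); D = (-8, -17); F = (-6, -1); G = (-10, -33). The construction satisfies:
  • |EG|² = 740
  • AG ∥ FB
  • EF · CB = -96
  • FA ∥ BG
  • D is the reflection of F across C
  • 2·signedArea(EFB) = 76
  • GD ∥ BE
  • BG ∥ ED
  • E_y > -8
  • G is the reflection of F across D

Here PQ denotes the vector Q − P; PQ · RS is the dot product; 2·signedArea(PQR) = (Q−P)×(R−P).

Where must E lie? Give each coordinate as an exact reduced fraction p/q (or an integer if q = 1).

E = (-2, -7)

1. E_x = -2  [BG ∥ ED ∩ GD ∥ BE]
2. E_y = -7  [BG ∥ ED ∩ GD ∥ BE]
   → E = (-2, -7)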